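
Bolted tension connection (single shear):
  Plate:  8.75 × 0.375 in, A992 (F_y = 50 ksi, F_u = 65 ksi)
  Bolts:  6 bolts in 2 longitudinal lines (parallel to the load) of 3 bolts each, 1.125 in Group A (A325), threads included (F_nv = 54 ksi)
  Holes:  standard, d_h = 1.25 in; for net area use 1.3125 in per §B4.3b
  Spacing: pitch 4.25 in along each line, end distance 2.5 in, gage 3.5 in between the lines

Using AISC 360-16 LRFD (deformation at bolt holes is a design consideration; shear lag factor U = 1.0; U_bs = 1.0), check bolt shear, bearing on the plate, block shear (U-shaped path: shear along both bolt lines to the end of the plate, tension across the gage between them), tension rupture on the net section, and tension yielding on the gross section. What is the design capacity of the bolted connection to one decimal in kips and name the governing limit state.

112.0 kips (net-section rupture governs)

Bolt shear: A_b = π(1.125)²/4 = 0.99402 in². φR_n = 0.75 × 54 × 0.99402 × 6 × 1 = 241.5 kips.
Bearing (0.375 in plate, F_u = 65 ksi): end bolts L_c = 2.5 − 1.25/2 = 1.875, R_n = min(1.2×1.875×0.375×65, 2.4×1.125×0.375×65) = 54.844 kips/bolt; interior L_c = 4.25 − 1.25 = 3, R_n = 65.813 kips/bolt. φR_n = 0.75 × (2×54.844 + 4×65.813) = 279.7 kips.
Block shear: shear path 2×[2.5+2×4.25] = 2×11 in, A_gv = 8.25, A_nv = 2×(11 − 2.5×1.3125)×0.375 = 5.7891 in²; tension across gage: (3.5 − 1×1.3125)×0.375 = 0.82031 in². R_n = min(0.6×65×5.7891, 0.6×50×8.25) + 1.0×65×0.82031 = min(225.77, 247.5) + 53.32 = 279.09 kips. φR_n = 0.75 × 279.09 = 209.3 kips.
Tension rupture (net): A_n = (8.75 − 2×1.3125)×0.375 = 2.2969 in² (U = 1.0, A_e = A_n). φR_n = 0.75 × 65 × 2.2969 = 112.0 kips.
Tension yield (gross): A_g = 8.75×0.375 = 3.2813 in². φR_n = 0.90 × 50 × 3.2813 = 147.7 kips.
Governing: min(241.5, 279.7, 209.3, 112.0, 147.7) = 112.0 kips → net-section rupture.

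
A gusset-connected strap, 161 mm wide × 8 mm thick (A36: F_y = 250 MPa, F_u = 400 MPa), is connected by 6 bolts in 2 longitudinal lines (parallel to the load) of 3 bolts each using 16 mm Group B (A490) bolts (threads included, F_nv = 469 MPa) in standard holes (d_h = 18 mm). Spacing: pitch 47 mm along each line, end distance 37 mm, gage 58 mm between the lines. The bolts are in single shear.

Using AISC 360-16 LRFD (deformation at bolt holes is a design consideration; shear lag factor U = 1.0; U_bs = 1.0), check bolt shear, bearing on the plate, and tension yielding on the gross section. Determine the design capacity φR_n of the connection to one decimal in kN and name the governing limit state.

Bolt shear: A_b = π(16)²/4 = 201.06 mm². φR_n = 0.75 × 469 × 201.06 × 6 × 1 = 424.3 kN.
Bearing (8 mm plate, F_u = 400 MPa): end bolts L_c = 37 − 18/2 = 28, R_n = min(1.2×28×8×400, 2.4×16×8×400) = 107.52 kN/bolt; interior L_c = 47 − 18 = 29, R_n = 111.36 kN/bolt. φR_n = 0.75 × (2×107.52 + 4×111.36) = 495.4 kN.
Tension yield (gross): A_g = 161×8 = 1288 mm². φR_n = 0.90 × 250 × 1288 = 289.8 kN.
Governing: min(424.3, 495.4, 289.8) = 289.8 kN → gross-section yield.

289.8 kN (gross-section yield governs)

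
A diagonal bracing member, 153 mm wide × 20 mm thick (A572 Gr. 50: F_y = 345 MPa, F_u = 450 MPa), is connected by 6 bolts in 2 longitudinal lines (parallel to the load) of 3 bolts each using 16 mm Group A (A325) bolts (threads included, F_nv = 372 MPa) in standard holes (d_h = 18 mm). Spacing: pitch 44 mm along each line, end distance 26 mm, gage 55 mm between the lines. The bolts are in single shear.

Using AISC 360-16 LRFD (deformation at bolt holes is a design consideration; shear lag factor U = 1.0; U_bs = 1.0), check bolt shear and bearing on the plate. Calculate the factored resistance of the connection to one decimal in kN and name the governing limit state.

336.6 kN (bolt shear governs)

Bolt shear: A_b = π(16)²/4 = 201.06 mm². φR_n = 0.75 × 372 × 201.06 × 6 × 1 = 336.6 kN.
Bearing (20 mm plate, F_u = 450 MPa): end bolts L_c = 26 − 18/2 = 17, R_n = min(1.2×17×20×450, 2.4×16×20×450) = 183.6 kN/bolt; interior L_c = 44 − 18 = 26, R_n = 280.8 kN/bolt. φR_n = 0.75 × (2×183.6 + 4×280.8) = 1117.8 kN.
Governing: min(336.6, 1117.8) = 336.6 kN → bolt shear.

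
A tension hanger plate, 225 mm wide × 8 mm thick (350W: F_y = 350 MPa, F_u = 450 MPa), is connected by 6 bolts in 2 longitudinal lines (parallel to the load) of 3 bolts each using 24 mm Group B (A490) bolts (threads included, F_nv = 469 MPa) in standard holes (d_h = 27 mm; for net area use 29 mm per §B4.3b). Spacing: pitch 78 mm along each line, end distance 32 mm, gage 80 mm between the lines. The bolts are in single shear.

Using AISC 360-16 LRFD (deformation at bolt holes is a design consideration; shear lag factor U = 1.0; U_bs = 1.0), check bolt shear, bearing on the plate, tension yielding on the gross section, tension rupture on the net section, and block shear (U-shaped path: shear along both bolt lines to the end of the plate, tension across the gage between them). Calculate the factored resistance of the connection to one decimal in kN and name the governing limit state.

Bolt shear: A_b = π(24)²/4 = 452.39 mm². φR_n = 0.75 × 469 × 452.39 × 6 × 1 = 954.8 kN.
Bearing (8 mm plate, F_u = 450 MPa): end bolts L_c = 32 − 27/2 = 18.5, R_n = min(1.2×18.5×8×450, 2.4×24×8×450) = 79.92 kN/bolt; interior L_c = 78 − 27 = 51, R_n = 207.36 kN/bolt. φR_n = 0.75 × (2×79.92 + 4×207.36) = 742.0 kN.
Tension yield (gross): A_g = 225×8 = 1800 mm². φR_n = 0.90 × 350 × 1800 = 567.0 kN.
Tension rupture (net): A_n = (225 − 2×29)×8 = 1336 mm² (U = 1.0, A_e = A_n). φR_n = 0.75 × 450 × 1336 = 450.9 kN.
Block shear: shear path 2×[32+2×78] = 2×188 mm, A_gv = 3008, A_nv = 2×(188 − 2.5×29)×8 = 1848 mm²; tension across gage: (80 − 1×29)×8 = 408 mm². R_n = min(0.6×450×1848, 0.6×350×3008) + 1.0×450×408 = min(498.96, 631.68) + 183.6 = 682.56 kN. φR_n = 0.75 × 682.56 = 511.9 kN.
Governing: min(954.8, 742.0, 567.0, 450.9, 511.9) = 450.9 kN → net-section rupture.

450.9 kN (net-section rupture governs)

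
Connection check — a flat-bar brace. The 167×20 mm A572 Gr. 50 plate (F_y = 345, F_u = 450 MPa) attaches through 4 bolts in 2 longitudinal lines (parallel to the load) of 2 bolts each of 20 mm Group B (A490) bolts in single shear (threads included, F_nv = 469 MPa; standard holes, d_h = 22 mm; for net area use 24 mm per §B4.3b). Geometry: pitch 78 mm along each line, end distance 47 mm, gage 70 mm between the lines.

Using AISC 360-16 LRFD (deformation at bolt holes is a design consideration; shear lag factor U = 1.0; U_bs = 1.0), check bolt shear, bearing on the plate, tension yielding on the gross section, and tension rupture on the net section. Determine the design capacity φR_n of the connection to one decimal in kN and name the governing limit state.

442.0 kN (bolt shear governs)

Bolt shear: A_b = π(20)²/4 = 314.16 mm². φR_n = 0.75 × 469 × 314.16 × 4 × 1 = 442.0 kN.
Bearing (20 mm plate, F_u = 450 MPa): end bolts L_c = 47 − 22/2 = 36, R_n = min(1.2×36×20×450, 2.4×20×20×450) = 388.8 kN/bolt; interior L_c = 78 − 22 = 56, R_n = 432 kN/bolt. φR_n = 0.75 × (2×388.8 + 2×432) = 1231.2 kN.
Tension yield (gross): A_g = 167×20 = 3340 mm². φR_n = 0.90 × 345 × 3340 = 1037.1 kN.
Tension rupture (net): A_n = (167 − 2×24)×20 = 2380 mm² (U = 1.0, A_e = A_n). φR_n = 0.75 × 450 × 2380 = 803.3 kN.
Governing: min(442.0, 1231.2, 1037.1, 803.3) = 442.0 kN → bolt shear.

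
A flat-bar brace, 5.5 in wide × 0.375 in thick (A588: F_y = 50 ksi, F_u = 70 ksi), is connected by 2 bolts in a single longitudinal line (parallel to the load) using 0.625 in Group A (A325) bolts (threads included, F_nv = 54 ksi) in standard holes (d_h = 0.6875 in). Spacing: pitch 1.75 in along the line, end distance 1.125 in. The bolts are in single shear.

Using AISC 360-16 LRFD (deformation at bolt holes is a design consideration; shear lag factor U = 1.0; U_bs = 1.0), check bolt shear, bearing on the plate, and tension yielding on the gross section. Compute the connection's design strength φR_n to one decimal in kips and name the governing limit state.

24.9 kips (bolt shear governs)

Bolt shear: A_b = π(0.625)²/4 = 0.3068 in². φR_n = 0.75 × 54 × 0.3068 × 2 × 1 = 24.9 kips.
Bearing (0.375 in plate, F_u = 70 ksi): end bolts L_c = 1.125 − 0.6875/2 = 0.78125, R_n = min(1.2×0.78125×0.375×70, 2.4×0.625×0.375×70) = 24.609 kips/bolt; interior L_c = 1.75 − 0.6875 = 1.0625, R_n = 33.469 kips/bolt. φR_n = 0.75 × (1×24.609 + 1×33.469) = 43.6 kips.
Tension yield (gross): A_g = 5.5×0.375 = 2.0625 in². φR_n = 0.90 × 50 × 2.0625 = 92.8 kips.
Governing: min(24.9, 43.6, 92.8) = 24.9 kips → bolt shear.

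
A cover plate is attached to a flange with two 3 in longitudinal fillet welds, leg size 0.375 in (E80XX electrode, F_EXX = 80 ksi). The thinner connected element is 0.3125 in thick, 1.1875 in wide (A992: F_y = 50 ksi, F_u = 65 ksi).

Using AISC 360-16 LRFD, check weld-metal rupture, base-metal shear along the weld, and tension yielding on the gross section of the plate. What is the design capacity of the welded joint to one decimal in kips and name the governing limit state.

Weld metal: throat = 0.707×0.375 = 0.26513 in, L = 2×3 = 6 in. φR_n = 0.75 × 0.6 × 80 × 0.26513 × 6 = 57.3 kips.
Base metal shear (0.3125 in plate): yield φR_n = 1.0×0.6×50×0.3125×6 = 56.3 kips; rupture φR_n = 0.75×0.6×65×0.3125×6 = 54.8 kips; take 54.8 kips (rupture).
Tension yield (gross): A_g = 1.1875×0.3125 = 0.37109 in². φR_n = 0.90 × 50 × 0.37109 = 16.7 kips.
Governing: min(57.3, 54.8, 16.7) = 16.7 kips → gross-section yield.

16.7 kips (gross-section yield governs)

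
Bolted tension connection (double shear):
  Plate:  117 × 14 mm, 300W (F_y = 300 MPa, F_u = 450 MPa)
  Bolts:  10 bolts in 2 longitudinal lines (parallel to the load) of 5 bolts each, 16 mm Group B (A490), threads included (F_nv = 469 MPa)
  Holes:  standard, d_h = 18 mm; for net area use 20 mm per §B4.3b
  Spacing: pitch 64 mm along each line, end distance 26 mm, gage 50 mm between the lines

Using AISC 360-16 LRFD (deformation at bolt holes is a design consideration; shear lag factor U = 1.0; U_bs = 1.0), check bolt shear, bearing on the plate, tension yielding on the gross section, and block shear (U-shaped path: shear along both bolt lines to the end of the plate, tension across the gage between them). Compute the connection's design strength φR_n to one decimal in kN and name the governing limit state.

442.3 kN (gross-section yield governs)

Bolt shear: A_b = π(16)²/4 = 201.06 mm². φR_n = 0.75 × 469 × 201.06 × 10 × 2 = 1414.5 kN.
Bearing (14 mm plate, F_u = 450 MPa): end bolts L_c = 26 − 18/2 = 17, R_n = min(1.2×17×14×450, 2.4×16×14×450) = 128.52 kN/bolt; interior L_c = 64 − 18 = 46, R_n = 241.92 kN/bolt. φR_n = 0.75 × (2×128.52 + 8×241.92) = 1644.3 kN.
Tension yield (gross): A_g = 117×14 = 1638 mm². φR_n = 0.90 × 300 × 1638 = 442.3 kN.
Block shear: shear path 2×[26+4×64] = 2×282 mm, A_gv = 7896, A_nv = 2×(282 − 4.5×20)×14 = 5376 mm²; tension across gage: (50 − 1×20)×14 = 420 mm². R_n = min(0.6×450×5376, 0.6×300×7896) + 1.0×450×420 = min(1451.5, 1421.3) + 189 = 1610.3 kN. φR_n = 0.75 × 1610.3 = 1207.7 kN.
Governing: min(1414.5, 1644.3, 442.3, 1207.7) = 442.3 kN → gross-section yield.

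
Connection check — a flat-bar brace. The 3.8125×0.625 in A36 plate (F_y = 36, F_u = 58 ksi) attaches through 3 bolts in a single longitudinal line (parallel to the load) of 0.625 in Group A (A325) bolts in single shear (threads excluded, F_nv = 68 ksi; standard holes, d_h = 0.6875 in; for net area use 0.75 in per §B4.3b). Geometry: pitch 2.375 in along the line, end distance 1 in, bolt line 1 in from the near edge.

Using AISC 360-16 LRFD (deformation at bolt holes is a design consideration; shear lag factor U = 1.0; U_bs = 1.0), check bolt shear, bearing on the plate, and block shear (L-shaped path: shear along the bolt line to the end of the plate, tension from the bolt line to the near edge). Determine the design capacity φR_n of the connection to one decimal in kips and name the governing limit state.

46.9 kips (bolt shear governs)

Bolt shear: A_b = π(0.625)²/4 = 0.3068 in². φR_n = 0.75 × 68 × 0.3068 × 3 × 1 = 46.9 kips.
Bearing (0.625 in plate, F_u = 58 ksi): end bolts L_c = 1 − 0.6875/2 = 0.65625, R_n = min(1.2×0.65625×0.625×58, 2.4×0.625×0.625×58) = 28.547 kips/bolt; interior L_c = 2.375 − 0.6875 = 1.6875, R_n = 54.375 kips/bolt. φR_n = 0.75 × (1×28.547 + 2×54.375) = 103.0 kips.
Block shear: shear path 1×[1+2×2.375] = 1×5.75 in, A_gv = 3.5938, A_nv = 1×(5.75 − 2.5×0.75)×0.625 = 2.4219 in²; tension to near edge: (1 − 0.5×0.75)×0.625 = 0.39063 in². R_n = min(0.6×58×2.4219, 0.6×36×3.5938) + 1.0×58×0.39063 = min(84.282, 77.626) + 22.657 = 100.28 kips. φR_n = 0.75 × 100.28 = 75.2 kips.
Governing: min(46.9, 103.0, 75.2) = 46.9 kips → bolt shear.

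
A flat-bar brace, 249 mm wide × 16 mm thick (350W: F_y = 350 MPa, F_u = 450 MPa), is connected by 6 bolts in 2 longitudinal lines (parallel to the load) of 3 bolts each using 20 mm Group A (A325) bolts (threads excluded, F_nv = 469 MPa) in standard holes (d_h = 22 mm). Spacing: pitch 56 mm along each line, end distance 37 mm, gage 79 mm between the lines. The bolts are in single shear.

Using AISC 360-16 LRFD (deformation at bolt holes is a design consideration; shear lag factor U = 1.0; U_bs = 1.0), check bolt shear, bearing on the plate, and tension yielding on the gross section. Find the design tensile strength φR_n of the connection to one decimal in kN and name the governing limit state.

Bolt shear: A_b = π(20)²/4 = 314.16 mm². φR_n = 0.75 × 469 × 314.16 × 6 × 1 = 663.0 kN.
Bearing (16 mm plate, F_u = 450 MPa): end bolts L_c = 37 − 22/2 = 26, R_n = min(1.2×26×16×450, 2.4×20×16×450) = 224.64 kN/bolt; interior L_c = 56 − 22 = 34, R_n = 293.76 kN/bolt. φR_n = 0.75 × (2×224.64 + 4×293.76) = 1218.2 kN.
Tension yield (gross): A_g = 249×16 = 3984 mm². φR_n = 0.90 × 350 × 3984 = 1255.0 kN.
Governing: min(663.0, 1218.2, 1255.0) = 663.0 kN → bolt shear.

663.0 kN (bolt shear governs)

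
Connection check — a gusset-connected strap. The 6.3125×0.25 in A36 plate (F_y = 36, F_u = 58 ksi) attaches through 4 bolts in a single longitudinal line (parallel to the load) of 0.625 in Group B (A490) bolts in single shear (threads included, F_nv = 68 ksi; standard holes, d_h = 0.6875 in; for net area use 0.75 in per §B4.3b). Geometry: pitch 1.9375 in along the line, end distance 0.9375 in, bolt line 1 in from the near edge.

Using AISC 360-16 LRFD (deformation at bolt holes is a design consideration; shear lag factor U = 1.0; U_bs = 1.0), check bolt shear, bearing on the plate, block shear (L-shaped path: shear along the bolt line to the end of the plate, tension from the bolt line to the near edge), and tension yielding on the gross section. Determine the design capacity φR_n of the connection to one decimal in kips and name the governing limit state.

33.7 kips (block shear governs)

Bolt shear: A_b = π(0.625)²/4 = 0.3068 in². φR_n = 0.75 × 68 × 0.3068 × 4 × 1 = 62.6 kips.
Bearing (0.25 in plate, F_u = 58 ksi): end bolts L_c = 0.9375 − 0.6875/2 = 0.59375, R_n = min(1.2×0.59375×0.25×58, 2.4×0.625×0.25×58) = 10.331 kips/bolt; interior L_c = 1.9375 − 0.6875 = 1.25, R_n = 21.75 kips/bolt. φR_n = 0.75 × (1×10.331 + 3×21.75) = 56.7 kips.
Block shear: shear path 1×[0.9375+3×1.9375] = 1×6.75 in, A_gv = 1.6875, A_nv = 1×(6.75 − 3.5×0.75)×0.25 = 1.0313 in²; tension to near edge: (1 − 0.5×0.75)×0.25 = 0.15625 in². R_n = min(0.6×58×1.0313, 0.6×36×1.6875) + 1.0×58×0.15625 = min(35.889, 36.45) + 9.0625 = 44.952 kips. φR_n = 0.75 × 44.952 = 33.7 kips.
Tension yield (gross): A_g = 6.3125×0.25 = 1.5781 in². φR_n = 0.90 × 36 × 1.5781 = 51.1 kips.
Governing: min(62.6, 56.7, 33.7, 51.1) = 33.7 kips → block shear.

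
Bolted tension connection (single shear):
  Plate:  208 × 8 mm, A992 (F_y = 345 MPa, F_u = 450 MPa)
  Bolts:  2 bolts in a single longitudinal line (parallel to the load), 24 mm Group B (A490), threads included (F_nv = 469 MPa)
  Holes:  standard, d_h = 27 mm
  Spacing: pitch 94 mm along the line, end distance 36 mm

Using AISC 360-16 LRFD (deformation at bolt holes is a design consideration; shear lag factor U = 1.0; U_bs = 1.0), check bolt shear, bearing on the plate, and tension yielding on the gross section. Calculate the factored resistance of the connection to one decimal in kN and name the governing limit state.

228.4 kN (bearing governs)

Bolt shear: A_b = π(24)²/4 = 452.39 mm². φR_n = 0.75 × 469 × 452.39 × 2 × 1 = 318.3 kN.
Bearing (8 mm plate, F_u = 450 MPa): end bolts L_c = 36 − 27/2 = 22.5, R_n = min(1.2×22.5×8×450, 2.4×24×8×450) = 97.2 kN/bolt; interior L_c = 94 − 27 = 67, R_n = 207.36 kN/bolt. φR_n = 0.75 × (1×97.2 + 1×207.36) = 228.4 kN.
Tension yield (gross): A_g = 208×8 = 1664 mm². φR_n = 0.90 × 345 × 1664 = 516.7 kN.
Governing: min(318.3, 228.4, 516.7) = 228.4 kN → bearing.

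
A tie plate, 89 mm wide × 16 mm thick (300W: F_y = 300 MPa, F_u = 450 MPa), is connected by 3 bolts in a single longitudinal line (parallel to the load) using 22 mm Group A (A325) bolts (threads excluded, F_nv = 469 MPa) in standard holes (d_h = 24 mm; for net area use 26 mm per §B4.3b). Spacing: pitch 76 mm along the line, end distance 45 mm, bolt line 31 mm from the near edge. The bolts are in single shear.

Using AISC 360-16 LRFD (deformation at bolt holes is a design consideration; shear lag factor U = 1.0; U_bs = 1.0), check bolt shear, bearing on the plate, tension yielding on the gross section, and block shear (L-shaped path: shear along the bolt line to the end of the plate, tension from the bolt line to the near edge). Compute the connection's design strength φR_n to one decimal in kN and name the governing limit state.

384.5 kN (gross-section yield governs)

Bolt shear: A_b = π(22)²/4 = 380.13 mm². φR_n = 0.75 × 469 × 380.13 × 3 × 1 = 401.1 kN.
Bearing (16 mm plate, F_u = 450 MPa): end bolts L_c = 45 − 24/2 = 33, R_n = min(1.2×33×16×450, 2.4×22×16×450) = 285.12 kN/bolt; interior L_c = 76 − 24 = 52, R_n = 380.16 kN/bolt. φR_n = 0.75 × (1×285.12 + 2×380.16) = 784.1 kN.
Tension yield (gross): A_g = 89×16 = 1424 mm². φR_n = 0.90 × 300 × 1424 = 384.5 kN.
Block shear: shear path 1×[45+2×76] = 1×197 mm, A_gv = 3152, A_nv = 1×(197 − 2.5×26)×16 = 2112 mm²; tension to near edge: (31 − 0.5×26)×16 = 288 mm². R_n = min(0.6×450×2112, 0.6×300×3152) + 1.0×450×288 = min(570.24, 567.36) + 129.6 = 696.96 kN. φR_n = 0.75 × 696.96 = 522.7 kN.
Governing: min(401.1, 784.1, 384.5, 522.7) = 384.5 kN → gross-section yield.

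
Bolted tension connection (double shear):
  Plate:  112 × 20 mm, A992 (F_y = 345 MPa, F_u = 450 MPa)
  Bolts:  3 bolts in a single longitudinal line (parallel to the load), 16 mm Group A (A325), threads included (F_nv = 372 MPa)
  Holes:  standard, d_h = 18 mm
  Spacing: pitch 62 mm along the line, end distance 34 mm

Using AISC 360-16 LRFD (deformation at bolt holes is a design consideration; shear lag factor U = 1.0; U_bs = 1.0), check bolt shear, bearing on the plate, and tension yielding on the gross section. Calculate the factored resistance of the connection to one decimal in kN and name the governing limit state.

Bolt shear: A_b = π(16)²/4 = 201.06 mm². φR_n = 0.75 × 372 × 201.06 × 3 × 2 = 336.6 kN.
Bearing (20 mm plate, F_u = 450 MPa): end bolts L_c = 34 − 18/2 = 25, R_n = min(1.2×25×20×450, 2.4×16×20×450) = 270 kN/bolt; interior L_c = 62 − 18 = 44, R_n = 345.6 kN/bolt. φR_n = 0.75 × (1×270 + 2×345.6) = 720.9 kN.
Tension yield (gross): A_g = 112×20 = 2240 mm². φR_n = 0.90 × 345 × 2240 = 695.5 kN.
Governing: min(336.6, 720.9, 695.5) = 336.6 kN → bolt shear.

336.6 kN (bolt shear governs)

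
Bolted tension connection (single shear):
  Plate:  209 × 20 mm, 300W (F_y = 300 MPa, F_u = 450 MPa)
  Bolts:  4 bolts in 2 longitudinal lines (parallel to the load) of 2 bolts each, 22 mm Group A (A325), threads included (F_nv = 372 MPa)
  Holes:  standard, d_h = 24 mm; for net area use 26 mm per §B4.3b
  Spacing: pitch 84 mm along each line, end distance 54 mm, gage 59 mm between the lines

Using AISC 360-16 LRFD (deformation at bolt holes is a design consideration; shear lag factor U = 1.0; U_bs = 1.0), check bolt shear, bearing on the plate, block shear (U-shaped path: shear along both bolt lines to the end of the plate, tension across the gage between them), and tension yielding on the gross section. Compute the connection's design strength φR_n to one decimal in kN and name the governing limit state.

Bolt shear: A_b = π(22)²/4 = 380.13 mm². φR_n = 0.75 × 372 × 380.13 × 4 × 1 = 424.2 kN.
Bearing (20 mm plate, F_u = 450 MPa): end bolts L_c = 54 − 24/2 = 42, R_n = min(1.2×42×20×450, 2.4×22×20×450) = 453.6 kN/bolt; interior L_c = 84 − 24 = 60, R_n = 475.2 kN/bolt. φR_n = 0.75 × (2×453.6 + 2×475.2) = 1393.2 kN.
Block shear: shear path 2×[54+1×84] = 2×138 mm, A_gv = 5520, A_nv = 2×(138 − 1.5×26)×20 = 3960 mm²; tension across gage: (59 − 1×26)×20 = 660 mm². R_n = min(0.6×450×3960, 0.6×300×5520) + 1.0×450×660 = min(1069.2, 993.6) + 297 = 1290.6 kN. φR_n = 0.75 × 1290.6 = 968.0 kN.
Tension yield (gross): A_g = 209×20 = 4180 mm². φR_n = 0.90 × 300 × 4180 = 1128.6 kN.
Governing: min(424.2, 1393.2, 968.0, 1128.6) = 424.2 kN → bolt shear.

424.2 kN (bolt shear governs)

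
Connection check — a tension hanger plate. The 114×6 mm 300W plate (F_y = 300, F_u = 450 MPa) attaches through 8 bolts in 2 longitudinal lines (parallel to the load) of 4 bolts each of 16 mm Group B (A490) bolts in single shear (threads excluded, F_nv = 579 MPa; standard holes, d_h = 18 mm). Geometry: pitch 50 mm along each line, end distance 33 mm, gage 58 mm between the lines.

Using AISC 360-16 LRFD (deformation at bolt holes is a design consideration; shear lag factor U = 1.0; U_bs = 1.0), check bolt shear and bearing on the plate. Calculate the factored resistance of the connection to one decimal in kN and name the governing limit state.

583.2 kN (bearing governs)

Bolt shear: A_b = π(16)²/4 = 201.06 mm². φR_n = 0.75 × 579 × 201.06 × 8 × 1 = 698.5 kN.
Bearing (6 mm plate, F_u = 450 MPa): end bolts L_c = 33 − 18/2 = 24, R_n = min(1.2×24×6×450, 2.4×16×6×450) = 77.76 kN/bolt; interior L_c = 50 − 18 = 32, R_n = 103.68 kN/bolt. φR_n = 0.75 × (2×77.76 + 6×103.68) = 583.2 kN.
Governing: min(698.5, 583.2) = 583.2 kN → bearing.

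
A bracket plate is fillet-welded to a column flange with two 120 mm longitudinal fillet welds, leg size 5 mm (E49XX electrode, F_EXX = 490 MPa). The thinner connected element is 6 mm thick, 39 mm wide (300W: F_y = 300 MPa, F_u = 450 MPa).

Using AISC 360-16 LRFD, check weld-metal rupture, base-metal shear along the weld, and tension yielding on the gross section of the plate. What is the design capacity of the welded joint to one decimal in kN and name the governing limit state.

63.2 kN (gross-section yield governs)

Weld metal: throat = 0.707×5 = 3.535 mm, L = 2×120 = 240 mm. φR_n = 0.75 × 0.6 × 490 × 3.535 × 240 = 187.1 kN.
Base metal shear (6 mm plate): yield φR_n = 1.0×0.6×300×6×240 = 259.2 kN; rupture φR_n = 0.75×0.6×450×6×240 = 291.6 kN; take 259.2 kN (yield).
Tension yield (gross): A_g = 39×6 = 234 mm². φR_n = 0.90 × 300 × 234 = 63.2 kN.
Governing: min(187.1, 259.2, 63.2) = 63.2 kN → gross-section yield.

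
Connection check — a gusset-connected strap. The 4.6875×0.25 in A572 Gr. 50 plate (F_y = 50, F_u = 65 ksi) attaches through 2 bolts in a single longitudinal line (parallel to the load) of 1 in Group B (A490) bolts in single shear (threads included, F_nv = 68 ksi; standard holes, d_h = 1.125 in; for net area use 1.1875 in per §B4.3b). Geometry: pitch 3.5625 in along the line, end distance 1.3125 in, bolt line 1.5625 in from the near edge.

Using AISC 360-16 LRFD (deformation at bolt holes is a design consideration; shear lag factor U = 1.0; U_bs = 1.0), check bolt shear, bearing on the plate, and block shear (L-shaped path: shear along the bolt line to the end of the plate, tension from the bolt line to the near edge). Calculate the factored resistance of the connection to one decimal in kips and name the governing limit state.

Bolt shear: A_b = π(1)²/4 = 0.7854 in². φR_n = 0.75 × 68 × 0.7854 × 2 × 1 = 80.1 kips.
Bearing (0.25 in plate, F_u = 65 ksi): end bolts L_c = 1.3125 − 1.125/2 = 0.75, R_n = min(1.2×0.75×0.25×65, 2.4×1×0.25×65) = 14.625 kips/bolt; interior L_c = 3.5625 − 1.125 = 2.4375, R_n = 39 kips/bolt. φR_n = 0.75 × (1×14.625 + 1×39) = 40.2 kips.
Block shear: shear path 1×[1.3125+1×3.5625] = 1×4.875 in, A_gv = 1.2188, A_nv = 1×(4.875 − 1.5×1.1875)×0.25 = 0.77344 in²; tension to near edge: (1.5625 − 0.5×1.1875)×0.25 = 0.24219 in². R_n = min(0.6×65×0.77344, 0.6×50×1.2188) + 1.0×65×0.24219 = min(30.164, 36.564) + 15.742 = 45.906 kips. φR_n = 0.75 × 45.906 = 34.4 kips.
Governing: min(80.1, 40.2, 34.4) = 34.4 kips → block shear.

34.4 kips (block shear governs)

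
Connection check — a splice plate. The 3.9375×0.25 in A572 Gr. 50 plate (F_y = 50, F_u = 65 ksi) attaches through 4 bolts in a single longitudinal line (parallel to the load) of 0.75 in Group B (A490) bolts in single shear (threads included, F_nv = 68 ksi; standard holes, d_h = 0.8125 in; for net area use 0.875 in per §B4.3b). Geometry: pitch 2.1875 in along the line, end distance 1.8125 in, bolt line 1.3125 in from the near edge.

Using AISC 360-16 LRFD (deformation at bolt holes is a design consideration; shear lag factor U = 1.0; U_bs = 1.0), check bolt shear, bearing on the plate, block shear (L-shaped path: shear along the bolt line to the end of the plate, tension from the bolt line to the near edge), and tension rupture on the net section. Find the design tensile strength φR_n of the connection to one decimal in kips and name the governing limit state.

37.3 kips (net-section rupture governs)

Bolt shear: A_b = π(0.75)²/4 = 0.44179 in². φR_n = 0.75 × 68 × 0.44179 × 4 × 1 = 90.1 kips.
Bearing (0.25 in plate, F_u = 65 ksi): end bolts L_c = 1.8125 − 0.8125/2 = 1.40625, R_n = min(1.2×1.40625×0.25×65, 2.4×0.75×0.25×65) = 27.422 kips/bolt; interior L_c = 2.1875 − 0.8125 = 1.375, R_n = 26.813 kips/bolt. φR_n = 0.75 × (1×27.422 + 3×26.813) = 80.9 kips.
Block shear: shear path 1×[1.8125+3×2.1875] = 1×8.375 in, A_gv = 2.0938, A_nv = 1×(8.375 − 3.5×0.875)×0.25 = 1.3281 in²; tension to near edge: (1.3125 − 0.5×0.875)×0.25 = 0.21875 in². R_n = min(0.6×65×1.3281, 0.6×50×2.0938) + 1.0×65×0.21875 = min(51.796, 62.814) + 14.219 = 66.015 kips. φR_n = 0.75 × 66.015 = 49.5 kips.
Tension rupture (net): A_n = (3.9375 − 1×0.875)×0.25 = 0.76563 in² (U = 1.0, A_e = A_n). φR_n = 0.75 × 65 × 0.76563 = 37.3 kips.
Governing: min(90.1, 80.9, 49.5, 37.3) = 37.3 kips → net-section rupture.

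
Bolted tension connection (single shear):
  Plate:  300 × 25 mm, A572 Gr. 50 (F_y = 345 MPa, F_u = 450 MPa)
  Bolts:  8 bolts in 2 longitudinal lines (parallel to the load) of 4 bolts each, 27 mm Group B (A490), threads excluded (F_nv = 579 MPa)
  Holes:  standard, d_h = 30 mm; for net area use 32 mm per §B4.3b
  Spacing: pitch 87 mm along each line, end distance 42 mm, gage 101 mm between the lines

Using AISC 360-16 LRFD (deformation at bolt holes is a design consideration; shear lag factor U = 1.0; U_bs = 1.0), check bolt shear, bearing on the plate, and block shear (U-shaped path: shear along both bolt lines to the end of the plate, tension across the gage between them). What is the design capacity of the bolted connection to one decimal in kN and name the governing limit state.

Bolt shear: A_b = π(27)²/4 = 572.56 mm². φR_n = 0.75 × 579 × 572.56 × 8 × 1 = 1989.1 kN.
Bearing (25 mm plate, F_u = 450 MPa): end bolts L_c = 42 − 30/2 = 27, R_n = min(1.2×27×25×450, 2.4×27×25×450) = 364.5 kN/bolt; interior L_c = 87 − 30 = 57, R_n = 729 kN/bolt. φR_n = 0.75 × (2×364.5 + 6×729) = 3827.3 kN.
Block shear: shear path 2×[42+3×87] = 2×303 mm, A_gv = 15150, A_nv = 2×(303 − 3.5×32)×25 = 9550 mm²; tension across gage: (101 − 1×32)×25 = 1725 mm². R_n = min(0.6×450×9550, 0.6×345×15150) + 1.0×450×1725 = min(2578.5, 3136.1) + 776.25 = 3354.8 kN. φR_n = 0.75 × 3354.8 = 2516.1 kN.
Governing: min(1989.1, 3827.3, 2516.1) = 1989.1 kN → bolt shear.

1989.1 kN (bolt shear governs)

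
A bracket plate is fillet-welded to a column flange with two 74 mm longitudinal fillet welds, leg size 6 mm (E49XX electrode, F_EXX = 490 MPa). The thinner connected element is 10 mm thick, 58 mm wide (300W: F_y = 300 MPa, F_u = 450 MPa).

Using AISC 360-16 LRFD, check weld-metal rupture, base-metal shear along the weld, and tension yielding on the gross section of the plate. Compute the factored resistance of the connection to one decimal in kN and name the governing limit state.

138.4 kN (weld metal governs)

Weld metal: throat = 0.707×6 = 4.242 mm, L = 2×74 = 148 mm. φR_n = 0.75 × 0.6 × 490 × 4.242 × 148 = 138.4 kN.
Base metal shear (10 mm plate): yield φR_n = 1.0×0.6×300×10×148 = 266.4 kN; rupture φR_n = 0.75×0.6×450×10×148 = 299.7 kN; take 266.4 kN (yield).
Tension yield (gross): A_g = 58×10 = 580 mm². φR_n = 0.90 × 300 × 580 = 156.6 kN.
Governing: min(138.4, 266.4, 156.6) = 138.4 kN → weld metal.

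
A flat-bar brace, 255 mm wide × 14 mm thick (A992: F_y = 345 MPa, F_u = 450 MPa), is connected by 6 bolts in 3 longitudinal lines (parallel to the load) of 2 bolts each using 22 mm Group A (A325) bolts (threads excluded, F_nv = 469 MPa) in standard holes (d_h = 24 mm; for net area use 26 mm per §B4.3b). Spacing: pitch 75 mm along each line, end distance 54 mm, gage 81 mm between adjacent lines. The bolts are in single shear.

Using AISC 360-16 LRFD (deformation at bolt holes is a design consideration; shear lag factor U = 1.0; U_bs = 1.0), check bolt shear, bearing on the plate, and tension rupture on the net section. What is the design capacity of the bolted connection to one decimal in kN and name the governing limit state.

802.3 kN (bolt shear governs)

Bolt shear: A_b = π(22)²/4 = 380.13 mm². φR_n = 0.75 × 469 × 380.13 × 6 × 1 = 802.3 kN.
Bearing (14 mm plate, F_u = 450 MPa): end bolts L_c = 54 − 24/2 = 42, R_n = min(1.2×42×14×450, 2.4×22×14×450) = 317.52 kN/bolt; interior L_c = 75 − 24 = 51, R_n = 332.64 kN/bolt. φR_n = 0.75 × (3×317.52 + 3×332.64) = 1462.9 kN.
Tension rupture (net): A_n = (255 − 3×26)×14 = 2478 mm² (U = 1.0, A_e = A_n). φR_n = 0.75 × 450 × 2478 = 836.3 kN.
Governing: min(802.3, 1462.9, 836.3) = 802.3 kN → bolt shear.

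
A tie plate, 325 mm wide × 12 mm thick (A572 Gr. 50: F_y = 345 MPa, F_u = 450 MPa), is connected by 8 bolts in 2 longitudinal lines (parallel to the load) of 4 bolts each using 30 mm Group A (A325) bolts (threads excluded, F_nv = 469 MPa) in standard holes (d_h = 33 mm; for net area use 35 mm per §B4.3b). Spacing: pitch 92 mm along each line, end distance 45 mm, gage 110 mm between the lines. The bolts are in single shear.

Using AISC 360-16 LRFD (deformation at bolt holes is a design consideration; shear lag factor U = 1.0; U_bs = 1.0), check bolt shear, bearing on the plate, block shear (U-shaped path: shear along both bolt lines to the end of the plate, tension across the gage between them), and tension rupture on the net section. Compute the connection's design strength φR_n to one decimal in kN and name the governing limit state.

Bolt shear: A_b = π(30)²/4 = 706.86 mm². φR_n = 0.75 × 469 × 706.86 × 8 × 1 = 1989.1 kN.
Bearing (12 mm plate, F_u = 450 MPa): end bolts L_c = 45 − 33/2 = 28.5, R_n = min(1.2×28.5×12×450, 2.4×30×12×450) = 184.68 kN/bolt; interior L_c = 92 − 33 = 59, R_n = 382.32 kN/bolt. φR_n = 0.75 × (2×184.68 + 6×382.32) = 1997.5 kN.
Block shear: shear path 2×[45+3×92] = 2×321 mm, A_gv = 7704, A_nv = 2×(321 − 3.5×35)×12 = 4764 mm²; tension across gage: (110 − 1×35)×12 = 900 mm². R_n = min(0.6×450×4764, 0.6×345×7704) + 1.0×450×900 = min(1286.3, 1594.7) + 405 = 1691.3 kN. φR_n = 0.75 × 1691.3 = 1268.5 kN.
Tension rupture (net): A_n = (325 − 2×35)×12 = 3060 mm² (U = 1.0, A_e = A_n). φR_n = 0.75 × 450 × 3060 = 1032.8 kN.
Governing: min(1989.1, 1997.5, 1268.5, 1032.8) = 1032.8 kN → net-section rupture.

1032.8 kN (net-section rupture governs)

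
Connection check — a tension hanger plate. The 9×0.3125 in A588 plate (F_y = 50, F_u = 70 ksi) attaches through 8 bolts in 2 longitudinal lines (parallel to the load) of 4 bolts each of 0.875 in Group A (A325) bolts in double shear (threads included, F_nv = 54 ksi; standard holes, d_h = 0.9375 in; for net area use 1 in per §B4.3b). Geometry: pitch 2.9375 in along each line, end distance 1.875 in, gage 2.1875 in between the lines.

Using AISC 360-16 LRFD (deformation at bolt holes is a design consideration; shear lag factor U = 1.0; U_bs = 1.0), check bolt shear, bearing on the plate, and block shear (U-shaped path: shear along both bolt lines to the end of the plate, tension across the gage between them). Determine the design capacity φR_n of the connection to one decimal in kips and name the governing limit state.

Bolt shear: A_b = π(0.875)²/4 = 0.60132 in². φR_n = 0.75 × 54 × 0.60132 × 8 × 2 = 389.7 kips.
Bearing (0.3125 in plate, F_u = 70 ksi): end bolts L_c = 1.875 − 0.9375/2 = 1.40625, R_n = min(1.2×1.40625×0.3125×70, 2.4×0.875×0.3125×70) = 36.914 kips/bolt; interior L_c = 2.9375 − 0.9375 = 2, R_n = 45.938 kips/bolt. φR_n = 0.75 × (2×36.914 + 6×45.938) = 262.1 kips.
Block shear: shear path 2×[1.875+3×2.9375] = 2×10.6875 in, A_gv = 6.6797, A_nv = 2×(10.6875 − 3.5×1)×0.3125 = 4.4922 in²; tension across gage: (2.1875 − 1×1)×0.3125 = 0.37109 in². R_n = min(0.6×70×4.4922, 0.6×50×6.6797) + 1.0×70×0.37109 = min(188.67, 200.39) + 25.976 = 214.65 kips. φR_n = 0.75 × 214.65 = 161.0 kips.
Governing: min(389.7, 262.1, 161.0) = 161.0 kips → block shear.

161.0 kips (block shear governs)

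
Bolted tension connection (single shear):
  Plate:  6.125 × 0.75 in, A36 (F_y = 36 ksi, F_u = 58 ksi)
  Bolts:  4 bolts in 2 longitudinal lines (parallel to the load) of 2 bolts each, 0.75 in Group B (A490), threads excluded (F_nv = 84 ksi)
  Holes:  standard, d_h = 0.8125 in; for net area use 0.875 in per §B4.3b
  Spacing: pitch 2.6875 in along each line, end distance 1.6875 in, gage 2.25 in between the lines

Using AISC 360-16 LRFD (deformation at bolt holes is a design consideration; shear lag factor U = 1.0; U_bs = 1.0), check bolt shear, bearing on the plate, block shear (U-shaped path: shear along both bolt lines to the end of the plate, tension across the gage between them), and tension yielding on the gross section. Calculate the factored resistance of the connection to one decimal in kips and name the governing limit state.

111.3 kips (bolt shear governs)

Bolt shear: A_b = π(0.75)²/4 = 0.44179 in². φR_n = 0.75 × 84 × 0.44179 × 4 × 1 = 111.3 kips.
Bearing (0.75 in plate, F_u = 58 ksi): end bolts L_c = 1.6875 − 0.8125/2 = 1.28125, R_n = min(1.2×1.28125×0.75×58, 2.4×0.75×0.75×58) = 66.881 kips/bolt; interior L_c = 2.6875 − 0.8125 = 1.875, R_n = 78.3 kips/bolt. φR_n = 0.75 × (2×66.881 + 2×78.3) = 217.8 kips.
Block shear: shear path 2×[1.6875+1×2.6875] = 2×4.375 in, A_gv = 6.5625, A_nv = 2×(4.375 − 1.5×0.875)×0.75 = 4.5938 in²; tension across gage: (2.25 − 1×0.875)×0.75 = 1.0313 in². R_n = min(0.6×58×4.5938, 0.6×36×6.5625) + 1.0×58×1.0313 = min(159.86, 141.75) + 59.815 = 201.57 kips. φR_n = 0.75 × 201.57 = 151.2 kips.
Tension yield (gross): A_g = 6.125×0.75 = 4.5938 in². φR_n = 0.90 × 36 × 4.5938 = 148.8 kips.
Governing: min(111.3, 217.8, 151.2, 148.8) = 111.3 kips → bolt shear.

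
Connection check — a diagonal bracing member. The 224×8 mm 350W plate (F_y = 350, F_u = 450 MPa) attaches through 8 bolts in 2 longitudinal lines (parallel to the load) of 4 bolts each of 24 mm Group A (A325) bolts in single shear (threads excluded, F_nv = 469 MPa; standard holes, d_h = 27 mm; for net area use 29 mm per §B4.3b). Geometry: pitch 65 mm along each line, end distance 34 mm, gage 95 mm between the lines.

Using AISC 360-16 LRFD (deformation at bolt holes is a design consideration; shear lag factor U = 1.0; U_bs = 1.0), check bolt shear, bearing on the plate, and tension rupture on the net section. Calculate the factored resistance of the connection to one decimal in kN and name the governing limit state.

448.2 kN (net-section rupture governs)

Bolt shear: A_b = π(24)²/4 = 452.39 mm². φR_n = 0.75 × 469 × 452.39 × 8 × 1 = 1273.0 kN.
Bearing (8 mm plate, F_u = 450 MPa): end bolts L_c = 34 − 27/2 = 20.5, R_n = min(1.2×20.5×8×450, 2.4×24×8×450) = 88.56 kN/bolt; interior L_c = 65 − 27 = 38, R_n = 164.16 kN/bolt. φR_n = 0.75 × (2×88.56 + 6×164.16) = 871.6 kN.
Tension rupture (net): A_n = (224 − 2×29)×8 = 1328 mm² (U = 1.0, A_e = A_n). φR_n = 0.75 × 450 × 1328 = 448.2 kN.
Governing: min(1273.0, 871.6, 448.2) = 448.2 kN → net-section rupture.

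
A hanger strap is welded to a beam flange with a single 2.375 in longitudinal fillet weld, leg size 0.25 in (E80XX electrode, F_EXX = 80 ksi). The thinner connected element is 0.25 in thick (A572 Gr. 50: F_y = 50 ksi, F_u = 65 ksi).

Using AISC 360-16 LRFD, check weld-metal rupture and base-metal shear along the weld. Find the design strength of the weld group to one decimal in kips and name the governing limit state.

15.1 kips (weld metal governs)

Weld metal: throat = 0.707×0.25 = 0.17675 in, L = 2.375 in. φR_n = 0.75 × 0.6 × 80 × 0.17675 × 2.375 = 15.1 kips.
Base metal shear (0.25 in plate): yield φR_n = 1.0×0.6×50×0.25×2.375 = 17.8 kips; rupture φR_n = 0.75×0.6×65×0.25×2.375 = 17.4 kips; take 17.4 kips (rupture).
Governing: min(15.1, 17.4) = 15.1 kips → weld metal.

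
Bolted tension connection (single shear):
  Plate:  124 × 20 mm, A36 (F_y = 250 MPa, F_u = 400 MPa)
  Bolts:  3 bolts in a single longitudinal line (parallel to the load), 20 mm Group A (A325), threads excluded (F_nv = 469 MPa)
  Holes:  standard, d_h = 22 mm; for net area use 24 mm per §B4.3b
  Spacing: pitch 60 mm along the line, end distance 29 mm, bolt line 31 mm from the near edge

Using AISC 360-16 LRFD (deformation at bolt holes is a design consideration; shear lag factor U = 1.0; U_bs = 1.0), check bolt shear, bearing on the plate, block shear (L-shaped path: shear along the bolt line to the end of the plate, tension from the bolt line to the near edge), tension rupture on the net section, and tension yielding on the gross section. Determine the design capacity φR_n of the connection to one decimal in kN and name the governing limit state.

331.5 kN (bolt shear governs)

Bolt shear: A_b = π(20)²/4 = 314.16 mm². φR_n = 0.75 × 469 × 314.16 × 3 × 1 = 331.5 kN.
Bearing (20 mm plate, F_u = 400 MPa): end bolts L_c = 29 − 22/2 = 18, R_n = min(1.2×18×20×400, 2.4×20×20×400) = 172.8 kN/bolt; interior L_c = 60 − 22 = 38, R_n = 364.8 kN/bolt. φR_n = 0.75 × (1×172.8 + 2×364.8) = 676.8 kN.
Block shear: shear path 1×[29+2×60] = 1×149 mm, A_gv = 2980, A_nv = 1×(149 − 2.5×24)×20 = 1780 mm²; tension to near edge: (31 − 0.5×24)×20 = 380 mm². R_n = min(0.6×400×1780, 0.6×250×2980) + 1.0×400×380 = min(427.2, 447) + 152 = 579.2 kN. φR_n = 0.75 × 579.2 = 434.4 kN.
Tension rupture (net): A_n = (124 − 1×24)×20 = 2000 mm² (U = 1.0, A_e = A_n). φR_n = 0.75 × 400 × 2000 = 600.0 kN.
Tension yield (gross): A_g = 124×20 = 2480 mm². φR_n = 0.90 × 250 × 2480 = 558.0 kN.
Governing: min(331.5, 676.8, 434.4, 600.0, 558.0) = 331.5 kN → bolt shear.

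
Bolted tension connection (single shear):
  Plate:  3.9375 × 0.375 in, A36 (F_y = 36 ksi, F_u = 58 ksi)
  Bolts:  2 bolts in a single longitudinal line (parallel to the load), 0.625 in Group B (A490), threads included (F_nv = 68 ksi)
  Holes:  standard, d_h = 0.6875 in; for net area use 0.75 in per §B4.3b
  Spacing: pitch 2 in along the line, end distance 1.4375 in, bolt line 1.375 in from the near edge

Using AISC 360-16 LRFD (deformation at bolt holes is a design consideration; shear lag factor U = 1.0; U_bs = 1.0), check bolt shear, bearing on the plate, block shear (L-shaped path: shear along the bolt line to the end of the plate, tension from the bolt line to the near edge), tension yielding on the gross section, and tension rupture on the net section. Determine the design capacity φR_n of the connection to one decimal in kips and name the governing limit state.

Bolt shear: A_b = π(0.625)²/4 = 0.3068 in². φR_n = 0.75 × 68 × 0.3068 × 2 × 1 = 31.3 kips.
Bearing (0.375 in plate, F_u = 58 ksi): end bolts L_c = 1.4375 − 0.6875/2 = 1.09375, R_n = min(1.2×1.09375×0.375×58, 2.4×0.625×0.375×58) = 28.547 kips/bolt; interior L_c = 2 − 0.6875 = 1.3125, R_n = 32.625 kips/bolt. φR_n = 0.75 × (1×28.547 + 1×32.625) = 45.9 kips.
Block shear: shear path 1×[1.4375+1×2] = 1×3.4375 in, A_gv = 1.2891, A_nv = 1×(3.4375 − 1.5×0.75)×0.375 = 0.86719 in²; tension to near edge: (1.375 − 0.5×0.75)×0.375 = 0.375 in². R_n = min(0.6×58×0.86719, 0.6×36×1.2891) + 1.0×58×0.375 = min(30.178, 27.845) + 21.75 = 49.595 kips. φR_n = 0.75 × 49.595 = 37.2 kips.
Tension yield (gross): A_g = 3.9375×0.375 = 1.4766 in². φR_n = 0.90 × 36 × 1.4766 = 47.8 kips.
Tension rupture (net): A_n = (3.9375 − 1×0.75)×0.375 = 1.1953 in² (U = 1.0, A_e = A_n). φR_n = 0.75 × 58 × 1.1953 = 52.0 kips.
Governing: min(31.3, 45.9, 37.2, 47.8, 52.0) = 31.3 kips → bolt shear.

31.3 kips (bolt shear governs)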